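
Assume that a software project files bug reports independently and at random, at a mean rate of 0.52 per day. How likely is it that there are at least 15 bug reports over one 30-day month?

0.5944

Over the interval, μ = 0.52 × 30 = 15.6 (a 30-day month = 30 days).
P(N ≥ 15) = 1 − P(N ≤ 14) = 1 − Σ_{j=0}^{14} e^(−μ) μ^j/j! ≈ 0.5944.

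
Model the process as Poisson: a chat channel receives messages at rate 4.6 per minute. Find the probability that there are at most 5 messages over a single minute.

0.6858

With mean μ = 4.6 per minute,
P(N ≤ 5) = Σ_{j=0}^{5} e^(−μ) μ^j/j! ≈ 0.6858.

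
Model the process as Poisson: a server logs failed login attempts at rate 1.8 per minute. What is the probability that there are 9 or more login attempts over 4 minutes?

0.2973

Over the interval, μ = 1.8 × 4 = 7.2 (4 minutes).
P(N ≥ 9) = 1 − P(N ≤ 8) = 1 − Σ_{j=0}^{8} e^(−μ) μ^j/j! ≈ 0.2973.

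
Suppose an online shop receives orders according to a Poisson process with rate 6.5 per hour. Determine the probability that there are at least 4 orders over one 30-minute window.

0.4086

Over the interval, μ = 6.5 × 0.5 = 3.25 (a 30-minute window = 0.5 hours).
P(N ≥ 4) = 1 − P(N ≤ 3) = 1 − Σ_{j=0}^{3} e^(−μ) μ^j/j! ≈ 0.4086.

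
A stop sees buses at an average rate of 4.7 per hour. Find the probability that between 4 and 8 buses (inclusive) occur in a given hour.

With mean μ = 4.7 per hour,
P(4 ≤ N ≤ 8) = Σ_{j=4}^{8} e^(−4.7) · 4.7^j/j! ≈ 0.6401.

0.6401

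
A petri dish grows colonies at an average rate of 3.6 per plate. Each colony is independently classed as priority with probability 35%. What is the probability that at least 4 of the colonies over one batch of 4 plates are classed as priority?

0.7405

Thinning: the colonies that are classed as priority themselves form a Poisson process with rate 0.35 × 3.6 = 1.26 per plate.
Over the interval, μ = 1.26 × 4 = 5.04 (a batch of 4 plates = 4 plates).
P(N ≥ 4) = 1 − P(N ≤ 3) ≈ 0.7405.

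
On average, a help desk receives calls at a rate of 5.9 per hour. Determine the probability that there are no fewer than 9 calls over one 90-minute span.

0.5244

Over the interval, μ = 5.9 × 1.5 = 8.85 (a 90-minute span = 1.5 hours).
P(N ≥ 9) = 1 − P(N ≤ 8) = 1 − Σ_{j=0}^{8} e^(−μ) μ^j/j! ≈ 0.5244.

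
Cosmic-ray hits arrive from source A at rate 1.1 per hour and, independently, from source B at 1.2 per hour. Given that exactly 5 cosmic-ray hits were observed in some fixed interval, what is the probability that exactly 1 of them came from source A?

0.1772

Given the total, each event is independently from source A with probability p = λ_A/(λ_A+λ_B) = 1.1/2.3 ≈ 0.4783.
So K ~ Binomial(5, 1.1/2.3): P(K = 1) = C(5,1) · (1.1/2.3)^1 · (1.2/2.3)^4 ≈ 0.1772.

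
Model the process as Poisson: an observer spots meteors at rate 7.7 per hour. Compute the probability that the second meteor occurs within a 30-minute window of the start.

0.8968

Over the interval, μ = 7.7 × 0.5 = 3.85 (a 30-minute window = 0.5 hours).
The second arrival falls in the interval iff at least 2 events occur there: P(S_2 ≤ t) = P(N ≥ 2) = 1 − P(N ≤ 1) ≈ 0.8968.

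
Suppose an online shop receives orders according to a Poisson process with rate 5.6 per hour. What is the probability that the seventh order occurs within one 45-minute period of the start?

Over the interval, μ = 5.6 × 0.75 = 4.2 (a 45-minute period = 0.75 hours).
The seventh arrival falls in the interval iff at least 7 events occur there: P(S_7 ≤ t) = P(N ≥ 7) = 1 − P(N ≤ 6) ≈ 0.1325.

0.1325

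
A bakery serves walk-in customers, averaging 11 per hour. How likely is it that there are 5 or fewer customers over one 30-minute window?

Over the interval, μ = 11 × 0.5 = 5.5 (a 30-minute window = 0.5 hours).
P(N ≤ 5) = Σ_{j=0}^{5} e^(−μ) μ^j/j! ≈ 0.5289.

0.5289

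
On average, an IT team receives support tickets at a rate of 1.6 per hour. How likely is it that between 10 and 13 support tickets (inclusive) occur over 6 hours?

Over the interval, μ = 1.6 × 6 = 9.6 (6 hours).
P(10 ≤ N ≤ 13) = Σ_{j=10}^{13} e^(−9.6) · 9.6^j/j! ≈ 0.3830.

0.3830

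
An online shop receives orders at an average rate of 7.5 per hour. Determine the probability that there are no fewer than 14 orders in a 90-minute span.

0.2424

Over the interval, μ = 7.5 × 1.5 = 11.25 (a 90-minute span = 1.5 hours).
P(N ≥ 14) = 1 − P(N ≤ 13) = 1 − Σ_{j=0}^{13} e^(−μ) μ^j/j! ≈ 0.2424.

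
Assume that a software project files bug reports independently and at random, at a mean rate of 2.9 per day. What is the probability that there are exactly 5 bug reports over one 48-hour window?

0.1656

Over the interval, μ = 2.9 × 2 = 5.8 (a 48-hour window = 2 days).
P(N = 5) = e^(−μ) μ^5/5! = e^(−5.8) · 5.8^5/120 ≈ 0.1656.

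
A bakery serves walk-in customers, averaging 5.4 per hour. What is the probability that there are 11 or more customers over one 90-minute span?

0.1942

Over the interval, μ = 5.4 × 1.5 = 8.1 (a 90-minute span = 1.5 hours).
P(N ≥ 11) = 1 − P(N ≤ 10) = 1 − Σ_{j=0}^{10} e^(−μ) μ^j/j! ≈ 0.1942.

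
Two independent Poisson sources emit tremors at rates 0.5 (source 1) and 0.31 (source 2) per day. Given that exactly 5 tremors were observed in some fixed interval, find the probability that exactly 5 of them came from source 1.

0.0896

Given the total, each event is independently from source 1 with probability p = λ_1/(λ_1+λ_2) = 0.5/0.81 ≈ 0.6173.
So K ~ Binomial(5, 0.5/0.81): P(K = 5) = C(5,5) · (0.5/0.81)^5 · (0.31/0.81)^0 ≈ 0.0896.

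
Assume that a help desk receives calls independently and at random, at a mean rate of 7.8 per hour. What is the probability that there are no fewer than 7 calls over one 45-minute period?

Over the interval, μ = 7.8 × 0.75 = 5.85 (a 45-minute period = 0.75 hours).
P(N ≥ 7) = 1 − P(N ≤ 6) = 1 − Σ_{j=0}^{6} e^(−μ) μ^j/j! ≈ 0.3696.

0.3696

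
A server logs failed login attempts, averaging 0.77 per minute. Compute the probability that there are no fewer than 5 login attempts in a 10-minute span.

Over the interval, μ = 0.77 × 10 = 7.7 (a 10-minute span = 10 minutes).
P(N ≥ 5) = 1 − P(N ≤ 4) = 1 − Σ_{j=0}^{4} e^(−μ) μ^j/j! ≈ 0.8819.

0.8819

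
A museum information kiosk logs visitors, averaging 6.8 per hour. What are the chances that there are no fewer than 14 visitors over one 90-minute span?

0.1506

Over the interval, μ = 6.8 × 1.5 = 10.2 (a 90-minute span = 1.5 hours).
P(N ≥ 14) = 1 − P(N ≤ 13) = 1 − Σ_{j=0}^{13} e^(−μ) μ^j/j! ≈ 0.1506.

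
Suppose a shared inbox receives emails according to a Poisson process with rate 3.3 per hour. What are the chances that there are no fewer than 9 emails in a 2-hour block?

0.2204

Over the interval, μ = 3.3 × 2 = 6.6 (a 2-hour block = 2 hours).
P(N ≥ 9) = 1 − P(N ≤ 8) = 1 − Σ_{j=0}^{8} e^(−μ) μ^j/j! ≈ 0.2204.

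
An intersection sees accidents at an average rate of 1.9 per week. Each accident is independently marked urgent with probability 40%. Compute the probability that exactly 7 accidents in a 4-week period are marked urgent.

Thinning: the accidents that are marked urgent themselves form a Poisson process with rate 0.4 × 1.9 = 0.76 per week.
Over the interval, μ = 0.76 × 4 = 3.04 (a 4-week period = 4 weeks).
P(N = 7) = e^(−3.04) · 3.04^7/7! ≈ 0.0228.

0.0228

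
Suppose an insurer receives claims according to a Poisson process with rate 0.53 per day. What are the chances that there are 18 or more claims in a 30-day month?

0.3313

Over the interval, μ = 0.53 × 30 = 15.9 (a 30-day month = 30 days).
P(N ≥ 18) = 1 − P(N ≤ 17) = 1 − Σ_{j=0}^{17} e^(−μ) μ^j/j! ≈ 0.3313.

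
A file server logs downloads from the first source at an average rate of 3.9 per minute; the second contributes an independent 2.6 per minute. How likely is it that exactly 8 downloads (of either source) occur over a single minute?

0.1188

Independent Poisson processes superpose: combined rate λ = 3.9 + 2.6 = 6.5 per minute.
So μ = 6.5.
P(N = 8) = e^(−6.5) · 6.5^8/8! ≈ 0.1188.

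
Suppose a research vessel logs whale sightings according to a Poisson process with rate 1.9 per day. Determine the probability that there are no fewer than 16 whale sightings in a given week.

0.2635

Over the interval, μ = 1.9 × 7 = 13.3 (a week = 7 days).
P(N ≥ 16) = 1 − P(N ≤ 15) = 1 − Σ_{j=0}^{15} e^(−μ) μ^j/j! ≈ 0.2635.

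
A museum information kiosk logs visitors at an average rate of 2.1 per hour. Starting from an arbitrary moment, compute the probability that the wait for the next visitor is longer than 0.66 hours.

The wait for the next event is exponential with rate λ = 2.1 per hour.
P(T > 0.66) = e^(−λt) = e^(−2.1 × 0.66) = e^(−1.386) ≈ 0.2501.

0.2501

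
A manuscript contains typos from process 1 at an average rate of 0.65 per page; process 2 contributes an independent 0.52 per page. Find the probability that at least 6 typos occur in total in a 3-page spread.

0.1437

Independent Poisson processes superpose: combined rate λ = 0.65 + 0.52 = 1.17 per page.
Over the interval, μ = 1.17 × 3 = 3.51 (a 3-page spread = 3 pages).
P(N ≥ 6) = 1 − P(N ≤ 5) ≈ 0.1437.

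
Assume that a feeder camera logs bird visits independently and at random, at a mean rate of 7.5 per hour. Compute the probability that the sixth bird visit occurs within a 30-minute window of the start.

Over the interval, μ = 7.5 × 0.5 = 3.75 (a 30-minute window = 0.5 hours).
The sixth arrival falls in the interval iff at least 6 events occur there: P(S_6 ≤ t) = P(N ≥ 6) = 1 − P(N ≤ 5) ≈ 0.1771.

0.1771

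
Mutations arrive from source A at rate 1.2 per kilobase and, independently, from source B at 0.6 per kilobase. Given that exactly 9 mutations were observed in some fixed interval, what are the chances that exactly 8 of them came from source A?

0.1171

Given the total, each event is independently from source A with probability p = λ_A/(λ_A+λ_B) = 1.2/1.8 ≈ 0.6667.
So K ~ Binomial(9, 1.2/1.8): P(K = 8) = C(9,8) · (1.2/1.8)^8 · (0.6/1.8)^1 ≈ 0.1171.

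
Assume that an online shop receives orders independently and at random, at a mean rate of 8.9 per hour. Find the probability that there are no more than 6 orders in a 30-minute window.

0.8374

Over the interval, μ = 8.9 × 0.5 = 4.45 (a 30-minute window = 0.5 hours).
P(N ≤ 6) = Σ_{j=0}^{6} e^(−μ) μ^j/j! ≈ 0.8374.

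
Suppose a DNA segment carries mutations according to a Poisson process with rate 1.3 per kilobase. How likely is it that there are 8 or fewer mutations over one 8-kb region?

Over the interval, μ = 1.3 × 8 = 10.4 (an 8-kb region = 8 kilobases).
P(N ≤ 8) = Σ_{j=0}^{8} e^(−μ) μ^j/j! ≈ 0.2896.

0.2896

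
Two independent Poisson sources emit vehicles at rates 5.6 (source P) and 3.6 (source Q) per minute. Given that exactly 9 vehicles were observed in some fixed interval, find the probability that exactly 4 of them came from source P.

0.1587

Given the total, each event is independently from source P with probability p = λ_P/(λ_P+λ_Q) = 5.6/9.2 ≈ 0.6087.
So K ~ Binomial(9, 5.6/9.2): P(K = 4) = C(9,4) · (5.6/9.2)^4 · (3.6/9.2)^5 ≈ 0.1587.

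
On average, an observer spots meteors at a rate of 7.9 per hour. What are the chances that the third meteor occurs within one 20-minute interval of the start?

Over the interval, μ = 7.9 × 1/3 ≈ 2.63333 (a 20-minute interval = 1/3 hours).
The third arrival falls in the interval iff at least 3 events occur there: P(S_3 ≤ t) = P(N ≥ 3) = 1 − P(N ≤ 2) ≈ 0.4899.

0.4899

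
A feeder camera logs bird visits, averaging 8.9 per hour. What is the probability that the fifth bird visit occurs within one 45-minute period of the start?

0.7952

Over the interval, μ = 8.9 × 0.75 = 6.675 (a 45-minute period = 0.75 hours).
The fifth arrival falls in the interval iff at least 5 events occur there: P(S_5 ≤ t) = P(N ≥ 5) = 1 − P(N ≤ 4) ≈ 0.7952.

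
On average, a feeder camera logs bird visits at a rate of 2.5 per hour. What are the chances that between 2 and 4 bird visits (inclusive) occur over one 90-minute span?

Over the interval, μ = 2.5 × 1.5 = 3.75 (a 90-minute span = 1.5 hours).
P(2 ≤ N ≤ 4) = Σ_{j=2}^{4} e^(−3.75) · 3.75^j/j! ≈ 0.5658.

0.5658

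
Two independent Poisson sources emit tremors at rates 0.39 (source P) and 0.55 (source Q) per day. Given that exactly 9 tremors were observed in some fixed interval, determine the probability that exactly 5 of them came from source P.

Given the total, each event is independently from source P with probability p = λ_P/(λ_P+λ_Q) = 0.39/0.94 ≈ 0.4149.
So K ~ Binomial(9, 0.39/0.94): P(K = 5) = C(9,5) · (0.39/0.94)^5 · (0.55/0.94)^4 ≈ 0.1815.

0.1815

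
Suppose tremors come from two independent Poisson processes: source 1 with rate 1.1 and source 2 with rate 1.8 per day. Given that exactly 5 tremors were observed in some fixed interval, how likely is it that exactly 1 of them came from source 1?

Given the total, each event is independently from source 1 with probability p = λ_1/(λ_1+λ_2) = 1.1/2.9 ≈ 0.3793.
So K ~ Binomial(5, 1.1/2.9): P(K = 1) = C(5,1) · (1.1/2.9)^1 · (1.8/2.9)^4 ≈ 0.2815.

0.2815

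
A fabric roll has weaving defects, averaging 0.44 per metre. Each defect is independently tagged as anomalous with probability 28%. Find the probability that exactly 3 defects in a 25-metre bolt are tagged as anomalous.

Thinning: the defects that are tagged as anomalous themselves form a Poisson process with rate 0.28 × 0.44 = 0.1232 per metre.
Over the interval, μ = 0.1232 × 25 = 3.08 (a 25-metre bolt = 25 metres).
P(N = 3) = e^(−3.08) · 3.08^3/3! ≈ 0.2238.

0.2238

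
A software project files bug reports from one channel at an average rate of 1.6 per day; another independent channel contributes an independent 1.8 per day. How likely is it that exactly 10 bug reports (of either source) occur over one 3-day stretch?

0.1249

Independent Poisson processes superpose: combined rate λ = 1.6 + 1.8 = 3.4 per day.
Over the interval, μ = 3.4 × 3 = 10.2 (a 3-day stretch = 3 days).
P(N = 10) = e^(−10.2) · 10.2^10/10! ≈ 0.1249.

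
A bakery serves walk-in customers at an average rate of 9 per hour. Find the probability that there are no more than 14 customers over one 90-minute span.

0.6233

Over the interval, μ = 9 × 1.5 = 13.5 (a 90-minute span = 1.5 hours).
P(N ≤ 14) = Σ_{j=0}^{14} e^(−μ) μ^j/j! ≈ 0.6233.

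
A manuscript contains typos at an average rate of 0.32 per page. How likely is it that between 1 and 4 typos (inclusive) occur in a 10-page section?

Over the interval, μ = 0.32 × 10 = 3.2 (a 10-page section = 10 pages).
P(1 ≤ N ≤ 4) = Σ_{j=1}^{4} e^(−3.2) · 3.2^j/j! ≈ 0.7399.

0.7399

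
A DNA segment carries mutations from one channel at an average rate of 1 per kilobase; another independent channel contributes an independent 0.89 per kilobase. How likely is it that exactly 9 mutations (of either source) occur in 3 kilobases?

Independent Poisson processes superpose: combined rate λ = 1 + 0.89 = 1.89 per kilobase.
Over the interval, μ = 1.89 × 3 = 5.67 (3 kilobases).
P(N = 9) = e^(−5.67) · 5.67^9/9! ≈ 0.0575.

0.0575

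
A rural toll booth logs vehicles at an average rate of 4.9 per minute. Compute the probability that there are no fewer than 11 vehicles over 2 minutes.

Over the interval, μ = 4.9 × 2 = 9.8 (2 minutes).
P(N ≥ 11) = 1 − P(N ≤ 10) = 1 − Σ_{j=0}^{10} e^(−μ) μ^j/j! ≈ 0.3920.

0.3920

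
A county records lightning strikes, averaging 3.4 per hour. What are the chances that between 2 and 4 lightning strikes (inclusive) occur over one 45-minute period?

0.6072

Over the interval, μ = 3.4 × 0.75 = 2.55 (a 45-minute period = 0.75 hours).
P(2 ≤ N ≤ 4) = Σ_{j=2}^{4} e^(−2.55) · 2.55^j/j! ≈ 0.6072.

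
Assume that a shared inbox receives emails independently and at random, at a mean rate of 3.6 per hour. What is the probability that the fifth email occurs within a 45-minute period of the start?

Over the interval, μ = 3.6 × 0.75 = 2.7 (a 45-minute period = 0.75 hours).
The fifth arrival falls in the interval iff at least 5 events occur there: P(S_5 ≤ t) = P(N ≥ 5) = 1 − P(N ≤ 4) ≈ 0.1371.

0.1371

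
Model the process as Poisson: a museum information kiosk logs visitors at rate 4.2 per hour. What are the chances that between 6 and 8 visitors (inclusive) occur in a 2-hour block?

0.3796

Over the interval, μ = 4.2 × 2 = 8.4 (a 2-hour block = 2 hours).
P(6 ≤ N ≤ 8) = Σ_{j=6}^{8} e^(−8.4) · 8.4^j/j! ≈ 0.3796.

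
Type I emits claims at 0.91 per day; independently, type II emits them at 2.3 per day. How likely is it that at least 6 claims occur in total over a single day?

0.1066

Independent Poisson processes superpose: combined rate λ = 0.91 + 2.3 = 3.21 per day.
So μ = 3.21.
P(N ≥ 6) = 1 − P(N ≤ 5) ≈ 0.1066.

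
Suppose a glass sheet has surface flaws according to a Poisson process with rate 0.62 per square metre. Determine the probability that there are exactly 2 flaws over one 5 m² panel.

Over the interval, μ = 0.62 × 5 = 3.1 (a 5 m² panel = 5 square metres).
P(N = 2) = e^(−μ) μ^2/2! = e^(−3.1) · 3.1^2/2 ≈ 0.2165.

0.2165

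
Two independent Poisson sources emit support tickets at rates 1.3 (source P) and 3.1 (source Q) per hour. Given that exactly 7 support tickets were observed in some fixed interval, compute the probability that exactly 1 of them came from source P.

Given the total, each event is independently from source P with probability p = λ_P/(λ_P+λ_Q) = 1.3/4.4 ≈ 0.2955.
So K ~ Binomial(7, 1.3/4.4): P(K = 1) = C(7,1) · (1.3/4.4)^1 · (3.1/4.4)^6 ≈ 0.2530.

0.2530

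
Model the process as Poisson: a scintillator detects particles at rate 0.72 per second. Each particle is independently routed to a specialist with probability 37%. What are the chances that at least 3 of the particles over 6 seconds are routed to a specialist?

0.2162

Thinning: the particles that are routed to a specialist themselves form a Poisson process with rate 0.37 × 0.72 = 0.2664 per second.
Over the interval, μ = 0.2664 × 6 = 1.5984 (6 seconds).
P(N ≥ 3) = 1 − P(N ≤ 2) ≈ 0.2162.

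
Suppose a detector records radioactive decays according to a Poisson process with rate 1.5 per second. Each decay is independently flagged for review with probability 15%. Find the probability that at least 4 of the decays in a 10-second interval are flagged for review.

0.1906

Thinning: the decays that are flagged for review themselves form a Poisson process with rate 0.15 × 1.5 = 0.225 per second.
Over the interval, μ = 0.225 × 10 = 2.25 (a 10-second interval = 10 seconds).
P(N ≥ 4) = 1 − P(N ≤ 3) ≈ 0.1906.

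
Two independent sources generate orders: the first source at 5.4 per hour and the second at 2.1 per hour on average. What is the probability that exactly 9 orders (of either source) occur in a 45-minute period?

0.0560

Independent Poisson processes superpose: combined rate λ = 5.4 + 2.1 = 7.5 per hour.
Over the interval, μ = 7.5 × 0.75 = 5.625 (a 45-minute period = 0.75 hours).
P(N = 9) = e^(−5.625) · 5.625^9/9! ≈ 0.0560.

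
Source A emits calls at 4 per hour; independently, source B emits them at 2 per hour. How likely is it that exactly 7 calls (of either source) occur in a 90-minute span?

0.1171

Independent Poisson processes superpose: combined rate λ = 4 + 2 = 6 per hour.
Over the interval, μ = 6 × 1.5 = 9 (a 90-minute span = 1.5 hours).
P(N = 7) = e^(−9) · 9^7/7! ≈ 0.1171.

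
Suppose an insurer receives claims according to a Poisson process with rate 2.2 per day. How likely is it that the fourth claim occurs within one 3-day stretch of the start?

Over the interval, μ = 2.2 × 3 = 6.6 (a 3-day stretch = 3 days).
The fourth arrival falls in the interval iff at least 4 events occur there: P(S_4 ≤ t) = P(N ≥ 4) = 1 − P(N ≤ 3) ≈ 0.8948.

0.8948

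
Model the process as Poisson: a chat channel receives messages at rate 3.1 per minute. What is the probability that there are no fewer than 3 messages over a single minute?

With mean μ = 3.1 per minute,
P(N ≥ 3) = 1 − P(N ≤ 2) = 1 − Σ_{j=0}^{2} e^(−μ) μ^j/j! ≈ 0.5988.

0.5988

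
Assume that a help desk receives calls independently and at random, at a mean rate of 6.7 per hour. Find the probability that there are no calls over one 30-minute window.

Over the interval, μ = 6.7 × 0.5 = 3.35 (a 30-minute window = 0.5 hours).
P(N = 0) = e^(−μ) μ^0/0! = e^(−3.35) · 3.35^0/1 ≈ 0.0351.

0.0351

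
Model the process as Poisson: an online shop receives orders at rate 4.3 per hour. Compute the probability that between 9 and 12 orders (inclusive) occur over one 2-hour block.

Over the interval, μ = 4.3 × 2 = 8.6 (a 2-hour block = 2 hours).
P(9 ≤ N ≤ 12) = Σ_{j=9}^{12} e^(−8.6) · 8.6^j/j! ≈ 0.3935.

0.3935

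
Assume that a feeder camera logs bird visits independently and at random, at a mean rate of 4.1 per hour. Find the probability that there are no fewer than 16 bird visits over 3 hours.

0.1781

Over the interval, μ = 4.1 × 3 = 12.3 (3 hours).
P(N ≥ 16) = 1 − P(N ≤ 15) = 1 − Σ_{j=0}^{15} e^(−μ) μ^j/j! ≈ 0.1781.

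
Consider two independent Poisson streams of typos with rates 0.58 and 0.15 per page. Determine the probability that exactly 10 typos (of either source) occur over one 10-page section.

Independent Poisson processes superpose: combined rate λ = 0.58 + 0.15 = 0.73 per page.
Over the interval, μ = 0.73 × 10 = 7.3 (a 10-page section = 10 pages).
P(N = 10) = e^(−7.3) · 7.3^10/10! ≈ 0.0800.

0.0800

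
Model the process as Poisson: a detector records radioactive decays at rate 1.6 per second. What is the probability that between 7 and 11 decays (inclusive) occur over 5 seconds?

0.5747

Over the interval, μ = 1.6 × 5 = 8 (5 seconds).
P(7 ≤ N ≤ 11) = Σ_{j=7}^{11} e^(−8) · 8^j/j! ≈ 0.5747.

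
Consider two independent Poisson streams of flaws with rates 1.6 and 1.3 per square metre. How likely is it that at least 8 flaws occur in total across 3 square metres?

0.6398

Independent Poisson processes superpose: combined rate λ = 1.6 + 1.3 = 2.9 per square metre.
Over the interval, μ = 2.9 × 3 = 8.7 (3 square metres).
P(N ≥ 8) = 1 − P(N ≤ 7) ≈ 0.6398.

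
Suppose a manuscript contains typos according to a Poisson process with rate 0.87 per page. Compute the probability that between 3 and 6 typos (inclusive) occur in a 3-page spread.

Over the interval, μ = 0.87 × 3 = 2.61 (a 3-page spread = 3 pages).
P(3 ≤ N ≤ 6) = Σ_{j=3}^{6} e^(−2.61) · 2.61^j/j! ≈ 0.4666.

0.4666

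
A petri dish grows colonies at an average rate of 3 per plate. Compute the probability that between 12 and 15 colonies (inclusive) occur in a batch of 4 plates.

Over the interval, μ = 3 × 4 = 12 (a batch of 4 plates = 4 plates).
P(12 ≤ N ≤ 15) = Σ_{j=12}^{15} e^(−12) · 12^j/j! ≈ 0.3828.

0.3828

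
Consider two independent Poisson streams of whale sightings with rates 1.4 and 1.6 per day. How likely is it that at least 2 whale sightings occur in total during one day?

0.8009

Independent Poisson processes superpose: combined rate λ = 1.4 + 1.6 = 3 per day.
So μ = 3.
P(N ≥ 2) = 1 − P(N ≤ 1) ≈ 0.8009.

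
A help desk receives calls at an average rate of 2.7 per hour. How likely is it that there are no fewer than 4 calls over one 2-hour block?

Over the interval, μ = 2.7 × 2 = 5.4 (a 2-hour block = 2 hours).
P(N ≥ 4) = 1 − P(N ≤ 3) = 1 − Σ_{j=0}^{3} e^(−μ) μ^j/j! ≈ 0.7867.

0.7867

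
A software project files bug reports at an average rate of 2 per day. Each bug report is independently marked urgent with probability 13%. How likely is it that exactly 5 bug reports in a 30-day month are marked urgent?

Thinning: the bug reports that are marked urgent themselves form a Poisson process with rate 0.13 × 2 = 0.26 per day.
Over the interval, μ = 0.26 × 30 = 7.8 (a 30-day month = 30 days).
P(N = 5) = e^(−7.8) · 7.8^5/5! ≈ 0.0986.

0.0986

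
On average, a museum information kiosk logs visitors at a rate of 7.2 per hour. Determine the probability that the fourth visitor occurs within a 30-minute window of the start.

Over the interval, μ = 7.2 × 0.5 = 3.6 (a 30-minute window = 0.5 hours).
The fourth arrival falls in the interval iff at least 4 events occur there: P(S_4 ≤ t) = P(N ≥ 4) = 1 − P(N ≤ 3) ≈ 0.4848.

0.4848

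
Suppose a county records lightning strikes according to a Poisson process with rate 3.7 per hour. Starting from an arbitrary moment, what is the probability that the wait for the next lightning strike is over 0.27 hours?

The wait for the next event is exponential with rate λ = 3.7 per hour.
P(T > 0.27) = e^(−λt) = e^(−3.7 × 0.27) = e^(−0.999) ≈ 0.3682.

0.3682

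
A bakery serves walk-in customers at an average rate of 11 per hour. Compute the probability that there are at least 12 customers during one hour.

With mean μ = 11 per hour,
P(N ≥ 12) = 1 − P(N ≤ 11) = 1 − Σ_{j=0}^{11} e^(−μ) μ^j/j! ≈ 0.4207.

0.4207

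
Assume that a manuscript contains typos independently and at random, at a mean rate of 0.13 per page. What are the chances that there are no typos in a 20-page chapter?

0.0743

Over the interval, μ = 0.13 × 20 = 2.6 (a 20-page chapter = 20 pages).
P(N = 0) = e^(−μ) μ^0/0! = e^(−2.6) · 2.6^0/1 ≈ 0.0743.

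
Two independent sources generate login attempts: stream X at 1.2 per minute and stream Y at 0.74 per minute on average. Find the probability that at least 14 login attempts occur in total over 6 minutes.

0.2811

Independent Poisson processes superpose: combined rate λ = 1.2 + 0.74 = 1.94 per minute.
Over the interval, μ = 1.94 × 6 = 11.64 (6 minutes).
P(N ≥ 14) = 1 − P(N ≤ 13) ≈ 0.2811.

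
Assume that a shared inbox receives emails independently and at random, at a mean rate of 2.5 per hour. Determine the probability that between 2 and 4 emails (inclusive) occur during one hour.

0.6039

With mean μ = 2.5 per hour,
P(2 ≤ N ≤ 4) = Σ_{j=2}^{4} e^(−2.5) · 2.5^j/j! ≈ 0.6039.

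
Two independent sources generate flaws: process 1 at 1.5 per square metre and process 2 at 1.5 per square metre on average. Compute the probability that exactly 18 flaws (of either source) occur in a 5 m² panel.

0.0706

Independent Poisson processes superpose: combined rate λ = 1.5 + 1.5 = 3 per square metre.
Over the interval, μ = 3 × 5 = 15 (a 5 m² panel = 5 square metres).
P(N = 18) = e^(−15) · 15^18/18! ≈ 0.0706.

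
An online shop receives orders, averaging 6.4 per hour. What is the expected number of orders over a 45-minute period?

4.8

E[N] = λt = 6.4 × 0.75 = 4.8 (a 45-minute period = 0.75 hours).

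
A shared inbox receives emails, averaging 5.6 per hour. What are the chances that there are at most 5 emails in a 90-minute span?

0.1573

Over the interval, μ = 5.6 × 1.5 = 8.4 (a 90-minute span = 1.5 hours).
P(N ≤ 5) = Σ_{j=0}^{5} e^(−μ) μ^j/j! ≈ 0.1573.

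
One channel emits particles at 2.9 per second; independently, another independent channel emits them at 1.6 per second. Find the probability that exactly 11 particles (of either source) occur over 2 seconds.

Independent Poisson processes superpose: combined rate λ = 2.9 + 1.6 = 4.5 per second.
Over the interval, μ = 4.5 × 2 = 9 (2 seconds).
P(N = 11) = e^(−9) · 9^11/11! ≈ 0.0970.

0.0970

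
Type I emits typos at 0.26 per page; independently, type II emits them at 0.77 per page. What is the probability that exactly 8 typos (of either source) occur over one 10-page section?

0.1057

Independent Poisson processes superpose: combined rate λ = 0.26 + 0.77 = 1.03 per page.
Over the interval, μ = 1.03 × 10 = 10.3 (a 10-page section = 10 pages).
P(N = 8) = e^(−10.3) · 10.3^8/8! ≈ 0.1057.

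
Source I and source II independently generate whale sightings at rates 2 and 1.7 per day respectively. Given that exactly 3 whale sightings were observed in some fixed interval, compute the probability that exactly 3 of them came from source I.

0.1579

Given the total, each event is independently from source I with probability p = λ_I/(λ_I+λ_II) = 2/3.7 ≈ 0.5405.
So K ~ Binomial(3, 2/3.7): P(K = 3) = C(3,3) · (2/3.7)^3 · (1.7/3.7)^0 ≈ 0.1579.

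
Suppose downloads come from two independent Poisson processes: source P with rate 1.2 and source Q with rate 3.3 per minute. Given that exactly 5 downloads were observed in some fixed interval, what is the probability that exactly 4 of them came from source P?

0.0185

Given the total, each event is independently from source P with probability p = λ_P/(λ_P+λ_Q) = 1.2/4.5 ≈ 0.2667.
So K ~ Binomial(5, 1.2/4.5): P(K = 4) = C(5,4) · (1.2/4.5)^4 · (3.3/4.5)^1 ≈ 0.0185.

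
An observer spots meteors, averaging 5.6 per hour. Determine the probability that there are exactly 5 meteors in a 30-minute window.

0.0872

Over the interval, μ = 5.6 × 0.5 = 2.8 (a 30-minute window = 0.5 hours).
P(N = 5) = e^(−μ) μ^5/5! = e^(−2.8) · 2.8^5/120 ≈ 0.0872.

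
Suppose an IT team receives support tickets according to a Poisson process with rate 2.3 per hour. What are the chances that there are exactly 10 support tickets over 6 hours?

Over the interval, μ = 2.3 × 6 = 13.8 (6 hours).
P(N = 10) = e^(−μ) μ^10/10! = e^(−13.8) · 13.8^10/3628800 ≈ 0.0701.

0.0701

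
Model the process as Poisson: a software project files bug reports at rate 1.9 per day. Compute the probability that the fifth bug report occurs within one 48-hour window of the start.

Over the interval, μ = 1.9 × 2 = 3.8 (a 48-hour window = 2 days).
The fifth arrival falls in the interval iff at least 5 events occur there: P(S_5 ≤ t) = P(N ≥ 5) = 1 − P(N ≤ 4) ≈ 0.3322.

0.3322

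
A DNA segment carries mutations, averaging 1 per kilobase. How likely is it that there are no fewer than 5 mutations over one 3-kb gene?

Over the interval, μ = 1 × 3 = 3 (a 3-kb gene = 3 kilobases).
P(N ≥ 5) = 1 − P(N ≤ 4) = 1 − Σ_{j=0}^{4} e^(−μ) μ^j/j! ≈ 0.1847.

0.1847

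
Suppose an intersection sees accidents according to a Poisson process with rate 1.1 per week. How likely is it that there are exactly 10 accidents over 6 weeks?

0.0588

Over the interval, μ = 1.1 × 6 = 6.6 (6 weeks).
P(N = 10) = e^(−μ) μ^10/10! = e^(−6.6) · 6.6^10/3628800 ≈ 0.0588.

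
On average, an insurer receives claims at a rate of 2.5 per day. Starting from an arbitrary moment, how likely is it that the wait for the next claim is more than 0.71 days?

0.1695

The wait for the next event is exponential with rate λ = 2.5 per day.
P(T > 0.71) = e^(−λt) = e^(−2.5 × 0.71) = e^(−1.775) ≈ 0.1695.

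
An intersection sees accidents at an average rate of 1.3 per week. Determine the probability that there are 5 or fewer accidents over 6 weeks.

Over the interval, μ = 1.3 × 6 = 7.8 (6 weeks).
P(N ≤ 5) = Σ_{j=0}^{5} e^(−μ) μ^j/j! ≈ 0.2103.

0.2103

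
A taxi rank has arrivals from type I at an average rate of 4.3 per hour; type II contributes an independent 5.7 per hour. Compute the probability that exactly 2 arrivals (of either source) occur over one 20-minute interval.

0.1982

Independent Poisson processes superpose: combined rate λ = 4.3 + 5.7 = 10 per hour.
Over the interval, μ = 10 × 1/3 ≈ 3.33333 (a 20-minute interval = 1/3 hours).
P(N = 2) = e^(−3.33333) · 3.33333^2/2! ≈ 0.1982.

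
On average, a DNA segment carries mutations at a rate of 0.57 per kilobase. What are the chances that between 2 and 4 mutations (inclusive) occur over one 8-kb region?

Over the interval, μ = 0.57 × 8 = 4.56 (an 8-kb region = 8 kilobases).
P(2 ≤ N ≤ 4) = Σ_{j=2}^{4} e^(−4.56) · 4.56^j/j! ≈ 0.4626.

0.4626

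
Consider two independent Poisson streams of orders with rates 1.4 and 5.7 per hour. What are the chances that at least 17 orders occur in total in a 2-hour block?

0.2616

Independent Poisson processes superpose: combined rate λ = 1.4 + 5.7 = 7.1 per hour.
Over the interval, μ = 7.1 × 2 = 14.2 (a 2-hour block = 2 hours).
P(N ≥ 17) = 1 − P(N ≤ 16) ≈ 0.2616.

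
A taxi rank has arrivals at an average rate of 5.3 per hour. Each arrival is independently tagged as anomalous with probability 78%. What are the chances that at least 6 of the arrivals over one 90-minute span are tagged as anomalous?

0.5860

Thinning: the arrivals that are tagged as anomalous themselves form a Poisson process with rate 0.78 × 5.3 = 4.134 per hour.
Over the interval, μ = 4.134 × 1.5 = 6.201 (a 90-minute span = 1.5 hours).
P(N ≥ 6) = 1 − P(N ≤ 5) ≈ 0.5860.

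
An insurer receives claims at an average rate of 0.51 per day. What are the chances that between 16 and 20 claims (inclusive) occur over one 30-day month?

0.3665

Over the interval, μ = 0.51 × 30 = 15.3 (a 30-day month = 30 days).
P(16 ≤ N ≤ 20) = Σ_{j=16}^{20} e^(−15.3) · 15.3^j/j! ≈ 0.3665.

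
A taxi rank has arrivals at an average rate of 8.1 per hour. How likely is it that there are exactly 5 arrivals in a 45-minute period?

0.1586

Over the interval, μ = 8.1 × 0.75 = 6.075 (a 45-minute period = 0.75 hours).
P(N = 5) = e^(−μ) μ^5/5! = e^(−6.075) · 6.075^5/120 ≈ 0.1586.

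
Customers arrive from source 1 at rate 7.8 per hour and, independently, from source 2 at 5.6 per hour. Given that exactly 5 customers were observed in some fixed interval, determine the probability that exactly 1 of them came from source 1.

0.0888

Given the total, each event is independently from source 1 with probability p = λ_1/(λ_1+λ_2) = 7.8/13.4 ≈ 0.5821.
So K ~ Binomial(5, 7.8/13.4): P(K = 1) = C(5,1) · (7.8/13.4)^1 · (5.6/13.4)^4 ≈ 0.0888.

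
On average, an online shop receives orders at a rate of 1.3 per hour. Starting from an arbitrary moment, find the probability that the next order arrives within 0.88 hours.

Inter-arrival times are exponential with rate λ = 1.3 per hour.
P(T ≤ 0.88) = 1 − e^(−λt) = 1 − e^(−1.3 × 0.88) = 1 − e^(−1.144) ≈ 0.6815.

0.6815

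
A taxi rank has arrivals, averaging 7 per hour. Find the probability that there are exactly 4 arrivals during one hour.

0.0912

With mean μ = 7 per hour,
P(N = 4) = e^(−μ) μ^4/4! = e^(−7) · 7^4/24 ≈ 0.0912.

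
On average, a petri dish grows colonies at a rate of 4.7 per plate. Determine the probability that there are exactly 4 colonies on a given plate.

With mean μ = 4.7 per plate,
P(N = 4) = e^(−μ) μ^4/4! = e^(−4.7) · 4.7^4/24 ≈ 0.1849.

0.1849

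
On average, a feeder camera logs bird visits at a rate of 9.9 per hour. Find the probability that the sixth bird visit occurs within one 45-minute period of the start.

Over the interval, μ = 9.9 × 0.75 = 7.425 (a 45-minute period = 0.75 hours).
The sixth arrival falls in the interval iff at least 6 events occur there: P(S_6 ≤ t) = P(N ≥ 6) = 1 − P(N ≤ 5) ≈ 0.7503.

0.7503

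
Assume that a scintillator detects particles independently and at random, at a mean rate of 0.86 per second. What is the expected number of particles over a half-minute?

E[N] = λt = 0.86 × 30 = 25.8 (a half-minute = 30 seconds).

25.8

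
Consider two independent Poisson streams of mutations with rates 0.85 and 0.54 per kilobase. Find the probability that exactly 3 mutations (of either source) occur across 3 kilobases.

0.1867

Independent Poisson processes superpose: combined rate λ = 0.85 + 0.54 = 1.39 per kilobase.
Over the interval, μ = 1.39 × 3 = 4.17 (3 kilobases).
P(N = 3) = e^(−4.17) · 4.17^3/3! ≈ 0.1867.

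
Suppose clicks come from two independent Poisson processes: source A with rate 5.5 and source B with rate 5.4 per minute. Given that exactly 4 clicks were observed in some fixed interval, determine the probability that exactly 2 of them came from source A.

0.3749

Given the total, each event is independently from source A with probability p = λ_A/(λ_A+λ_B) = 5.5/10.9 ≈ 0.5046.
So K ~ Binomial(4, 5.5/10.9): P(K = 2) = C(4,2) · (5.5/10.9)^2 · (5.4/10.9)^2 ≈ 0.3749.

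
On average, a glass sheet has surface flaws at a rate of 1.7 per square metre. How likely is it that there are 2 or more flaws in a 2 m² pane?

Over the interval, μ = 1.7 × 2 = 3.4 (a 2 m² pane = 2 square metres).
P(N ≥ 2) = 1 − P(N ≤ 1) = 1 − Σ_{j=0}^{1} e^(−μ) μ^j/j! ≈ 0.8532.

0.8532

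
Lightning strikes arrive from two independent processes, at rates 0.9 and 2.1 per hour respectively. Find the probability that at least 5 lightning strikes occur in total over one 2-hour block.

Independent Poisson processes superpose: combined rate λ = 0.9 + 2.1 = 3 per hour.
Over the interval, μ = 3 × 2 = 6 (a 2-hour block = 2 hours).
P(N ≥ 5) = 1 − P(N ≤ 4) ≈ 0.7149.

0.7149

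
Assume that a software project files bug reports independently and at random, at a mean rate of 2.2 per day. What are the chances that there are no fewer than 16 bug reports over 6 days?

Over the interval, μ = 2.2 × 6 = 13.2 (6 days).
P(N ≥ 16) = 1 − P(N ≤ 15) = 1 − Σ_{j=0}^{15} e^(−μ) μ^j/j! ≈ 0.2544.

0.2544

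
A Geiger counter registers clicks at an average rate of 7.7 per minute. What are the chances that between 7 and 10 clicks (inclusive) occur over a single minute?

0.4931

With mean μ = 7.7 per minute,
P(7 ≤ N ≤ 10) = Σ_{j=7}^{10} e^(−7.7) · 7.7^j/j! ≈ 0.4931.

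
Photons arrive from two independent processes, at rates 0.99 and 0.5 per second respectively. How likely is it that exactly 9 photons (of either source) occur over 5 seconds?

0.1133

Independent Poisson processes superpose: combined rate λ = 0.99 + 0.5 = 1.49 per second.
Over the interval, μ = 1.49 × 5 = 7.45 (5 seconds).
P(N = 9) = e^(−7.45) · 7.45^9/9! ≈ 0.1133.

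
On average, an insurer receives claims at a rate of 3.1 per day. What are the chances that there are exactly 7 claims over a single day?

0.0246

With mean μ = 3.1 per day,
P(N = 7) = e^(−μ) μ^7/7! = e^(−3.1) · 3.1^7/5040 ≈ 0.0246.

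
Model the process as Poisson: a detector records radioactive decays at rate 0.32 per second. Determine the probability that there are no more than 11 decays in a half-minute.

Over the interval, μ = 0.32 × 30 = 9.6 (a half-minute = 30 seconds).
P(N ≤ 11) = Σ_{j=0}^{11} e^(−μ) μ^j/j! ≈ 0.7412.

0.7412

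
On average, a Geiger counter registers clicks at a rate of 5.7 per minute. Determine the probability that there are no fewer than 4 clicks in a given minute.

With mean μ = 5.7 per minute,
P(N ≥ 4) = 1 − P(N ≤ 3) = 1 − Σ_{j=0}^{3} e^(−μ) μ^j/j! ≈ 0.8200.

0.8200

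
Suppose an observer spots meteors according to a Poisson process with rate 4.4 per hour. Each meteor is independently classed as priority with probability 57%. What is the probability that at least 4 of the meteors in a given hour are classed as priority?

0.2441

Thinning: the meteors that are classed as priority themselves form a Poisson process with rate 0.57 × 4.4 = 2.508 per hour.
So μ = 2.508.
P(N ≥ 4) = 1 − P(N ≤ 3) ≈ 0.2441.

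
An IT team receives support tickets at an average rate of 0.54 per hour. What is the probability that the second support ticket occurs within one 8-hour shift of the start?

0.9292

Over the interval, μ = 0.54 × 8 = 4.32 (an 8-hour shift = 8 hours).
The second arrival falls in the interval iff at least 2 events occur there: P(S_2 ≤ t) = P(N ≥ 2) = 1 − P(N ≤ 1) ≈ 0.9292.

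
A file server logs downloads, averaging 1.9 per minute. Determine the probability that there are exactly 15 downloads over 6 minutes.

Over the interval, μ = 1.9 × 6 = 11.4 (6 minutes).
P(N = 15) = e^(−μ) μ^15/15! = e^(−11.4) · 11.4^15/1307674368000 ≈ 0.0611.

0.0611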